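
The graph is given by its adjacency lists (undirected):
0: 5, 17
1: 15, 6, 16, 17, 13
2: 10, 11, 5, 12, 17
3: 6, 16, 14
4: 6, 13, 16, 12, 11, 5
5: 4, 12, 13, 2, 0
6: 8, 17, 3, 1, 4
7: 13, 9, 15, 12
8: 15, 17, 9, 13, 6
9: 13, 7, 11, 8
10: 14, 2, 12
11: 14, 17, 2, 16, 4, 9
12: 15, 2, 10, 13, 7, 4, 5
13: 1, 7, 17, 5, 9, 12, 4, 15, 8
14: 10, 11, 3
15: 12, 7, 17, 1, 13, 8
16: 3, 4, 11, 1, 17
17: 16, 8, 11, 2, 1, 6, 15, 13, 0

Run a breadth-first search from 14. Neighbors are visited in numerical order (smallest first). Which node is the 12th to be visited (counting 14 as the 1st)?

Visit 14; enqueue 3, 10, 11 → queue [3, 10, 11]
Visit 3; enqueue 6, 16 → queue [10, 11, 6, 16]
Visit 10; enqueue 2, 12 → queue [11, 6, 16, 2, 12]
Visit 11; enqueue 4, 9, 17 → queue [6, 16, 2, 12, 4, 9, 17]
Visit 6; enqueue 1, 8 → queue [16, 2, 12, 4, 9, 17, 1, 8]
Visit 16 → queue [2, 12, 4, 9, 17, 1, 8]
Visit 2; enqueue 5 → queue [12, 4, 9, 17, 1, 8, 5]
Visit 12; enqueue 7, 13, 15 → queue [4, 9, 17, 1, 8, 5, 7, 13, 15]
Visit 4 → queue [9, 17, 1, 8, 5, 7, 13, 15]
Visit 9 → queue [17, 1, 8, 5, 7, 13, 15]
Visit 17; enqueue 0 → queue [1, 8, 5, 7, 13, 15, 0]
Visit 1 → queue [8, 5, 7, 13, 15, 0]
Visit 8 → queue [5, 7, 13, 15, 0]
Visit 5 → queue [7, 13, 15, 0]
Visit 7 → queue [13, 15, 0]
Visit 13 → queue [15, 0]
Visit 15 → queue [0]
Visit 0 → queue []

Visit order: 14, 3, 10, 11, 6, 16, 2, 12, 4, 9, 17, 1, 8, 5, 7, 13, 15, 0

1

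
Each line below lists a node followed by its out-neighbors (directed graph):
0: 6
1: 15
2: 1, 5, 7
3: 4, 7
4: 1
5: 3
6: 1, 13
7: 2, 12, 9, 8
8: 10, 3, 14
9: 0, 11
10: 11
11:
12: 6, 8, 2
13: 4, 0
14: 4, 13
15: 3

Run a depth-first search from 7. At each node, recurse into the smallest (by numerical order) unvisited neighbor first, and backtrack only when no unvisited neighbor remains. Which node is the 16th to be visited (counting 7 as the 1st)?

12

Visit 7
7 → 2
2 → 1
1 → 15
15 → 3
3 → 4
2 → 5
7 → 8
8 → 10
10 → 11
8 → 14
14 → 13
13 → 0
0 → 6
7 → 9
7 → 12

Visit order: 7, 2, 1, 15, 3, 4, 5, 8, 10, 11, 14, 13, 0, 6, 9, 12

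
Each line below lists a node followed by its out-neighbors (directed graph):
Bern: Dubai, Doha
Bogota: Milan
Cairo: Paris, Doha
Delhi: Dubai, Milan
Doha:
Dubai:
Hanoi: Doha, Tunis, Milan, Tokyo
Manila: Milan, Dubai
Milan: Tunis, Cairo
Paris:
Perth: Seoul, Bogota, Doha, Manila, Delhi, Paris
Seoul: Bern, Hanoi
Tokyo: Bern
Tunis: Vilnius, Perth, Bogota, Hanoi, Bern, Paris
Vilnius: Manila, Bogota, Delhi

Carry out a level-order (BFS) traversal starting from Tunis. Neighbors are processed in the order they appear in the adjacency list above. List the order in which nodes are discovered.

Tunis -> Vilnius -> Perth -> Bogota -> Hanoi -> Bern -> Paris -> Manila -> Delhi -> Seoul -> Doha -> Milan -> Tokyo -> Dubai -> Cairo

Visit Tunis; enqueue Vilnius, Perth, Bogota, Hanoi, Bern, Paris → queue [Vilnius, Perth, Bogota, Hanoi, Bern, Paris]
Visit Vilnius; enqueue Manila, Delhi → queue [Perth, Bogota, Hanoi, Bern, Paris, Manila, Delhi]
Visit Perth; enqueue Seoul, Doha → queue [Bogota, Hanoi, Bern, Paris, Manila, Delhi, Seoul, Doha]
Visit Bogota; enqueue Milan → queue [Hanoi, Bern, Paris, Manila, Delhi, Seoul, Doha, Milan]
Visit Hanoi; enqueue Tokyo → queue [Bern, Paris, Manila, Delhi, Seoul, Doha, Milan, Tokyo]
Visit Bern; enqueue Dubai → queue [Paris, Manila, Delhi, Seoul, Doha, Milan, Tokyo, Dubai]
Visit Paris → queue [Manila, Delhi, Seoul, Doha, Milan, Tokyo, Dubai]
Visit Manila → queue [Delhi, Seoul, Doha, Milan, Tokyo, Dubai]
Visit Delhi → queue [Seoul, Doha, Milan, Tokyo, Dubai]
Visit Seoul → queue [Doha, Milan, Tokyo, Dubai]
Visit Doha → queue [Milan, Tokyo, Dubai]
Visit Milan; enqueue Cairo → queue [Tokyo, Dubai, Cairo]
Visit Tokyo → queue [Dubai, Cairo]
Visit Dubai → queue [Cairo]
Visit Cairo → queue []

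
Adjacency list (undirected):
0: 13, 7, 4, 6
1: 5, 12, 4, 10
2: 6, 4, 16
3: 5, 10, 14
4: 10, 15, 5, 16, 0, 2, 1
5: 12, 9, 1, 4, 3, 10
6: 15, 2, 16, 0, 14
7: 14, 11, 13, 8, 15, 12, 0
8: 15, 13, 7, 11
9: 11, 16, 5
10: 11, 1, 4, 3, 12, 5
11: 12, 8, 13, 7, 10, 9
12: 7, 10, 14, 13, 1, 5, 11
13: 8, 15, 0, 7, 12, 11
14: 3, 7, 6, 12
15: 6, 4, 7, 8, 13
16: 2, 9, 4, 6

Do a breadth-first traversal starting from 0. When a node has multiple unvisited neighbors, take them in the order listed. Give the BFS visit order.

0, 13, 7, 4, 6, 8, 15, 12, 11, 14, 10, 5, 16, 2, 1, 9, 3

Visit 0; enqueue 13, 7, 4, 6 → queue [13, 7, 4, 6]
Visit 13; enqueue 8, 15, 12, 11 → queue [7, 4, 6, 8, 15, 12, 11]
Visit 7; enqueue 14 → queue [4, 6, 8, 15, 12, 11, 14]
Visit 4; enqueue 10, 5, 16, 2, 1 → queue [6, 8, 15, 12, 11, 14, 10, 5, 16, 2, 1]
Visit 6 → queue [8, 15, 12, 11, 14, 10, 5, 16, 2, 1]
Visit 8 → queue [15, 12, 11, 14, 10, 5, 16, 2, 1]
Visit 15 → queue [12, 11, 14, 10, 5, 16, 2, 1]
Visit 12 → queue [11, 14, 10, 5, 16, 2, 1]
Visit 11; enqueue 9 → queue [14, 10, 5, 16, 2, 1, 9]
Visit 14; enqueue 3 → queue [10, 5, 16, 2, 1, 9, 3]
Visit 10 → queue [5, 16, 2, 1, 9, 3]
Visit 5 → queue [16, 2, 1, 9, 3]
Visit 16 → queue [2, 1, 9, 3]
Visit 2 → queue [1, 9, 3]
Visit 1 → queue [9, 3]
Visit 9 → queue [3]
Visit 3 → queue []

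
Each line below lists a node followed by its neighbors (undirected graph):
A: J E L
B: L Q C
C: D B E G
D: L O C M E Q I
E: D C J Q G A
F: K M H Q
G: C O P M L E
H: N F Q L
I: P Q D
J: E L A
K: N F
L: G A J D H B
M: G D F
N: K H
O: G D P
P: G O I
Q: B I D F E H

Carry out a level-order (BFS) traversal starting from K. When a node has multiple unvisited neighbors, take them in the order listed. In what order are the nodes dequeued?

Visit K; enqueue N, F → queue [N, F]
Visit N; enqueue H → queue [F, H]
Visit F; enqueue M, Q → queue [H, M, Q]
Visit H; enqueue L → queue [M, Q, L]
Visit M; enqueue G, D → queue [Q, L, G, D]
Visit Q; enqueue B, I, E → queue [L, G, D, B, I, E]
Visit L; enqueue A, J → queue [G, D, B, I, E, A, J]
Visit G; enqueue C, O, P → queue [D, B, I, E, A, J, C, O, P]
Visit D → queue [B, I, E, A, J, C, O, P]
Visit B → queue [I, E, A, J, C, O, P]
Visit I → queue [E, A, J, C, O, P]
Visit E → queue [A, J, C, O, P]
Visit A → queue [J, C, O, P]
Visit J → queue [C, O, P]
Visit C → queue [O, P]
Visit O → queue [P]
Visit P → queue []

K -> N -> F -> H -> M -> Q -> L -> G -> D -> B -> I -> E -> A -> J -> C -> O -> P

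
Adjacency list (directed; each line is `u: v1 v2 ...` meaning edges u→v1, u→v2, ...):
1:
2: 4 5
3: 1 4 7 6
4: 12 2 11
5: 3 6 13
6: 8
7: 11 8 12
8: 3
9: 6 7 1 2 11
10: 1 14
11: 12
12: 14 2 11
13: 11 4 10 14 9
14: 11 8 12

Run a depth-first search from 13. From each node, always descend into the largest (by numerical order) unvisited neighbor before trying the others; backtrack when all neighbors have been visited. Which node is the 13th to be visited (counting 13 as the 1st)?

10

Visit 13
13 → 14
14 → 12
12 → 11
12 → 2
2 → 5
5 → 6
6 → 8
8 → 3
3 → 7
3 → 4
3 → 1
13 → 10
13 → 9

Visit order: 13, 14, 12, 11, 2, 5, 6, 8, 3, 7, 4, 1, 10, 9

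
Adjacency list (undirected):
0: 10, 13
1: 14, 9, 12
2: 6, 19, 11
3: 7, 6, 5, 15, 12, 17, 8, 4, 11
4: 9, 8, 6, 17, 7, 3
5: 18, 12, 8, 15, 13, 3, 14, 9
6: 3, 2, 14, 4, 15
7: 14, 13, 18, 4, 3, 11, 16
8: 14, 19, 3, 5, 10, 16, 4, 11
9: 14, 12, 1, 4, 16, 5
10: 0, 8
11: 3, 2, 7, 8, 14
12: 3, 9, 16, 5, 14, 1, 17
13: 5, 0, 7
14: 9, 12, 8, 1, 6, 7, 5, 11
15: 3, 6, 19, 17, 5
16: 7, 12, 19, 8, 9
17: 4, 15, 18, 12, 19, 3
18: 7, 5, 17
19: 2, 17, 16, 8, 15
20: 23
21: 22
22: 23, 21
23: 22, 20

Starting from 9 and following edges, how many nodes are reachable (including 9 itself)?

BFS from 9 visits: 9, 16, 14, 12, 5, 4, 1, 19, 8, 7, 11, 6, 17, 3, 18, 15, 13, 2, 10, 0
Reachable nodes: 20 of 24 total.

20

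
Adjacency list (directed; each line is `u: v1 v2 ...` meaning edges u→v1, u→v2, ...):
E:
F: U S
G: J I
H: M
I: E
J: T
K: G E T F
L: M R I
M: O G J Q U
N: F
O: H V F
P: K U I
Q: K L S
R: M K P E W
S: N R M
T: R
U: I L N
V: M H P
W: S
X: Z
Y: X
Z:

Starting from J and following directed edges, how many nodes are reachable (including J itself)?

19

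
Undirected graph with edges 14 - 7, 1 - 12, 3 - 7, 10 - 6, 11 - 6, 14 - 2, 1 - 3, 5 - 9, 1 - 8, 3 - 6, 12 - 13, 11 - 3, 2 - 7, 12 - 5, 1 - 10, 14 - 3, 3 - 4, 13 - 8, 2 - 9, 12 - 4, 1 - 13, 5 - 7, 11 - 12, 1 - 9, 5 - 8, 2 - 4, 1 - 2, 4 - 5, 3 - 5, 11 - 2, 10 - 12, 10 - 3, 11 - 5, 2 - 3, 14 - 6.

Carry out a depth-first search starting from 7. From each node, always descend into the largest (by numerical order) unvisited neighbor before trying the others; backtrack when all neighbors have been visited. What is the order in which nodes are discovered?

7 -> 14 -> 6 -> 11 -> 12 -> 13 -> 8 -> 5 -> 9 -> 2 -> 4 -> 3 -> 10 -> 1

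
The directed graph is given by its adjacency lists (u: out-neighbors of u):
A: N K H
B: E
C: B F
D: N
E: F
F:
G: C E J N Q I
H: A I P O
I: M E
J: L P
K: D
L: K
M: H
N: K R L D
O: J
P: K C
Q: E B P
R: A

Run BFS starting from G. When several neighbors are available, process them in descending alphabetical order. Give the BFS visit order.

G -> Q -> N -> J -> I -> E -> C -> P -> B -> R -> L -> K -> D -> M -> F -> A -> H -> O

Visit G; enqueue Q, N, J, I, E, C → queue [Q, N, J, I, E, C]
Visit Q; enqueue P, B → queue [N, J, I, E, C, P, B]
Visit N; enqueue R, L, K, D → queue [J, I, E, C, P, B, R, L, K, D]
Visit J → queue [I, E, C, P, B, R, L, K, D]
Visit I; enqueue M → queue [E, C, P, B, R, L, K, D, M]
Visit E; enqueue F → queue [C, P, B, R, L, K, D, M, F]
Visit C → queue [P, B, R, L, K, D, M, F]
Visit P → queue [B, R, L, K, D, M, F]
Visit B → queue [R, L, K, D, M, F]
Visit R; enqueue A → queue [L, K, D, M, F, A]
Visit L → queue [K, D, M, F, A]
Visit K → queue [D, M, F, A]
Visit D → queue [M, F, A]
Visit M; enqueue H → queue [F, A, H]
Visit F → queue [A, H]
Visit A → queue [H]
Visit H; enqueue O → queue [O]
Visit O → queue []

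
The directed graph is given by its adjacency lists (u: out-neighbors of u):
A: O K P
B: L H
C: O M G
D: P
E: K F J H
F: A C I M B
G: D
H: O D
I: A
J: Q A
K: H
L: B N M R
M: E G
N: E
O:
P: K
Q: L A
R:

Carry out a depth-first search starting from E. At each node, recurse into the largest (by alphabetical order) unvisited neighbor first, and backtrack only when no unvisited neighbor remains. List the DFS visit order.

Visit E
E → K
K → H
H → O
H → D
D → P
E → J
J → Q
Q → L
L → R
L → N
L → M
M → G
L → B
Q → A
E → F
F → I
F → C

E, K, H, O, D, P, J, Q, L, R, N, M, G, B, A, F, I, C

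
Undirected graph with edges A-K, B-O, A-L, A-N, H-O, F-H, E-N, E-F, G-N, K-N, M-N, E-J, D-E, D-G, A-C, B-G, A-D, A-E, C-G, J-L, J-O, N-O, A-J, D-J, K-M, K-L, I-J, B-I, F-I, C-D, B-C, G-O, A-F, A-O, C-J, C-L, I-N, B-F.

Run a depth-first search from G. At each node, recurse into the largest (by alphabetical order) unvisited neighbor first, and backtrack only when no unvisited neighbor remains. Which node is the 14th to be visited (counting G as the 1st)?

B

Visit G
G → O
O → N
N → M
M → K
K → L
L → J
J → I
I → F
F → H
F → E
E → D
D → C
C → B
C → A

Visit order: G, O, N, M, K, L, J, I, F, H, E, D, C, B, A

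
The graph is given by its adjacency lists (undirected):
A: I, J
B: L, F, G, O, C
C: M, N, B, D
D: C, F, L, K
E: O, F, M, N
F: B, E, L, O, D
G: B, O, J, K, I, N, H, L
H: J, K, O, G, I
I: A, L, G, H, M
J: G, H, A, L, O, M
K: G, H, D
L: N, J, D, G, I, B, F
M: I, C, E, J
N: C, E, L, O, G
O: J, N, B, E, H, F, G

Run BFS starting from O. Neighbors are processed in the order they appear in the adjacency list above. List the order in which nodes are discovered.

Visit O; enqueue J, N, B, E, H, F, G → queue [J, N, B, E, H, F, G]
Visit J; enqueue A, L, M → queue [N, B, E, H, F, G, A, L, M]
Visit N; enqueue C → queue [B, E, H, F, G, A, L, M, C]
Visit B → queue [E, H, F, G, A, L, M, C]
Visit E → queue [H, F, G, A, L, M, C]
Visit H; enqueue K, I → queue [F, G, A, L, M, C, K, I]
Visit F; enqueue D → queue [G, A, L, M, C, K, I, D]
Visit G → queue [A, L, M, C, K, I, D]
Visit A → queue [L, M, C, K, I, D]
Visit L → queue [M, C, K, I, D]
Visit M → queue [C, K, I, D]
Visit C → queue [K, I, D]
Visit K → queue [I, D]
Visit I → queue [D]
Visit D → queue []

O -> J -> N -> B -> E -> H -> F -> G -> A -> L -> M -> C -> K -> I -> D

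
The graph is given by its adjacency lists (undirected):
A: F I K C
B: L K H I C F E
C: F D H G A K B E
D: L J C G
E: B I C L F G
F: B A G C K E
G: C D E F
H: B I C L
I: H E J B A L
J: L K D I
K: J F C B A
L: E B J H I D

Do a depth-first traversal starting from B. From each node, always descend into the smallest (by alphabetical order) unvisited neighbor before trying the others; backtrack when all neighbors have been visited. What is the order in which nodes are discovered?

B, C, A, F, E, G, D, J, I, H, L, K

Visit B
B → C
C → A
A → F
F → E
E → G
G → D
D → J
J → I
I → H
H → L
J → K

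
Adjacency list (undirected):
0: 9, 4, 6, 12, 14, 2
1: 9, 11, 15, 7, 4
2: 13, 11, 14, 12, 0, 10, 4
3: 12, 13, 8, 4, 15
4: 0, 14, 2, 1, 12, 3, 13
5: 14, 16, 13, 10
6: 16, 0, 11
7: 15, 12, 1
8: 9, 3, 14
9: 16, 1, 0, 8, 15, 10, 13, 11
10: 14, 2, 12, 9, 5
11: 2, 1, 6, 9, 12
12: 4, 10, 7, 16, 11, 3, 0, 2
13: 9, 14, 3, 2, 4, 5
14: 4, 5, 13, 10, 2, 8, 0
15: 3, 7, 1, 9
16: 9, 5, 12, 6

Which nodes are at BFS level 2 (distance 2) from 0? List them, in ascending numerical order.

1, 3, 5, 7, 8, 10, 11, 13, 15, 16

Level 0: 0
Level 1: 2, 4, 6, 9, 12, 14
Level 2: 1, 3, 5, 7, 8, 10, 11, 13, 15, 16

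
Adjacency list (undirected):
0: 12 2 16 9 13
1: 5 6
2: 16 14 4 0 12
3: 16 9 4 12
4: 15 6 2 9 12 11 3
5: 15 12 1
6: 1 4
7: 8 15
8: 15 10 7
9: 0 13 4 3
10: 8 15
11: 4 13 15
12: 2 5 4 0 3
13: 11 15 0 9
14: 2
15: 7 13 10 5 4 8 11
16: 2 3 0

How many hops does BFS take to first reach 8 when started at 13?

Level 0: 13
Level 1: 0, 9, 11, 15
Level 2: 2, 3, 4, 5, 7, 8, 10, 12, 16
Level 3: 1, 6, 14
8 first appears at level 2.

2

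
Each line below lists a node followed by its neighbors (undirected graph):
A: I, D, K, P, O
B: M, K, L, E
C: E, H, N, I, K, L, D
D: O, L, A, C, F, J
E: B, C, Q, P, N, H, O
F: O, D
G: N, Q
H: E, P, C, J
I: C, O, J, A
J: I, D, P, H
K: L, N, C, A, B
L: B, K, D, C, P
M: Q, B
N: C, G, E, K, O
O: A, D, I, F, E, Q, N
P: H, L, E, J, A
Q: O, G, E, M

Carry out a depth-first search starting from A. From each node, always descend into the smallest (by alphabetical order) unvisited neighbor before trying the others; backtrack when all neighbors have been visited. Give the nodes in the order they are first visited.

A → D → C → E → B → K → L → P → H → J → I → O → F → N → G → Q → M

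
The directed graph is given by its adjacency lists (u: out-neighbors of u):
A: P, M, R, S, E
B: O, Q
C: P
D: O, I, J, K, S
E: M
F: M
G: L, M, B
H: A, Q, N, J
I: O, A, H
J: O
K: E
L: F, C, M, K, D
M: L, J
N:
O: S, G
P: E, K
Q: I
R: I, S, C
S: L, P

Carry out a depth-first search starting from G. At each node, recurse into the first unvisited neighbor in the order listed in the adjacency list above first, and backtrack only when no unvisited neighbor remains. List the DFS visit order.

Visit G
G → L
L → F
F → M
M → J
J → O
O → S
S → P
P → E
P → K
L → C
L → D
D → I
I → A
A → R
I → H
H → Q
H → N
G → B

G, L, F, M, J, O, S, P, E, K, C, D, I, A, R, H, Q, N, B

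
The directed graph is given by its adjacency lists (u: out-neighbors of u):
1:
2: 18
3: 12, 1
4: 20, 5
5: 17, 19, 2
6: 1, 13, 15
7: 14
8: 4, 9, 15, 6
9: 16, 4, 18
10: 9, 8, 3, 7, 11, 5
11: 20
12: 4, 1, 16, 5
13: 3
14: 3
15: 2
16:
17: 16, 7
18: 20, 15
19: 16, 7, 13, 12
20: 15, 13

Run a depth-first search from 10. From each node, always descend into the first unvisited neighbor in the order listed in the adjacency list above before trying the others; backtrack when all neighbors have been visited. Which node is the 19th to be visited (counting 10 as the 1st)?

6

Visit 10
10 → 9
9 → 16
9 → 4
4 → 20
20 → 15
15 → 2
2 → 18
20 → 13
13 → 3
3 → 12
12 → 1
12 → 5
5 → 17
17 → 7
7 → 14
5 → 19
10 → 8
8 → 6
10 → 11

Visit order: 10, 9, 16, 4, 20, 15, 2, 18, 13, 3, 12, 1, 5, 17, 7, 14, 19, 8, 6, 11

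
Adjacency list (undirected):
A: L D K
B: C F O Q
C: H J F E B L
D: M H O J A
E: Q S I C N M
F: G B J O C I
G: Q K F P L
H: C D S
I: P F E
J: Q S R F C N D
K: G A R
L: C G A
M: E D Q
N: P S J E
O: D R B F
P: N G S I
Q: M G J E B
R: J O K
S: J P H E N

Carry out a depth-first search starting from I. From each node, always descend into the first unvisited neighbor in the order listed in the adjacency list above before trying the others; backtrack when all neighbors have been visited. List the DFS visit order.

I, P, N, S, J, Q, M, E, C, H, D, O, R, K, G, F, B, L, A

Visit I
I → P
P → N
N → S
S → J
J → Q
Q → M
M → E
E → C
C → H
H → D
D → O
O → R
R → K
K → G
G → F
F → B
G → L
L → A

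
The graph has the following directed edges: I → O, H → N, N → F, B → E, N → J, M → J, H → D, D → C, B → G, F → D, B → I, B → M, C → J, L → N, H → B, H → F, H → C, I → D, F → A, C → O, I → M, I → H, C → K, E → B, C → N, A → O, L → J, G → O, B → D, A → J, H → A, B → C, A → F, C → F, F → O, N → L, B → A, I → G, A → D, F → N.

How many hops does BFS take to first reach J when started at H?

2

Level 0: H
Level 1: A, B, C, D, F, N
Level 2: E, G, I, J, K, L, M, O
J first appears at level 2.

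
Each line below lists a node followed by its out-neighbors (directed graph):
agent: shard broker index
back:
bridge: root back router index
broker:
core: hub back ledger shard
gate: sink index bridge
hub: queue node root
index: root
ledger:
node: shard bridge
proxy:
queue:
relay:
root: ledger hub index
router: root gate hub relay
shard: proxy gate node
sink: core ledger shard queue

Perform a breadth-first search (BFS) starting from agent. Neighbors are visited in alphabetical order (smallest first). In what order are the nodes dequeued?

Visit agent; enqueue broker, index, shard → queue [broker, index, shard]
Visit broker → queue [index, shard]
Visit index; enqueue root → queue [shard, root]
Visit shard; enqueue gate, node, proxy → queue [root, gate, node, proxy]
Visit root; enqueue hub, ledger → queue [gate, node, proxy, hub, ledger]
Visit gate; enqueue bridge, sink → queue [node, proxy, hub, ledger, bridge, sink]
Visit node → queue [proxy, hub, ledger, bridge, sink]
Visit proxy → queue [hub, ledger, bridge, sink]
Visit hub; enqueue queue → queue [ledger, bridge, sink, queue]
Visit ledger → queue [bridge, sink, queue]
Visit bridge; enqueue back, router → queue [sink, queue, back, router]
Visit sink; enqueue core → queue [queue, back, router, core]
Visit queue → queue [back, router, core]
Visit back → queue [router, core]
Visit router; enqueue relay → queue [core, relay]
Visit core → queue [relay]
Visit relay → queue []

agent → broker → index → shard → root → gate → node → proxy → hub → ledger → bridge → sink → queue → back → router → core → relay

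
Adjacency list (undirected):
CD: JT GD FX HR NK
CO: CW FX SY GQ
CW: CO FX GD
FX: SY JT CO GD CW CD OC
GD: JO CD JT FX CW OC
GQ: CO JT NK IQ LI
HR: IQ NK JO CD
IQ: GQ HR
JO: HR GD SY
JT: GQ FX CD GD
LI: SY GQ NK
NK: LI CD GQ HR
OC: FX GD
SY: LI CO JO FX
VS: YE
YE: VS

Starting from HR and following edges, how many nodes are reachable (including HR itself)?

BFS from HR visits: HR, NK, JO, IQ, CD, LI, GQ, SY, GD, JT, FX, CO, OC, CW
Reachable nodes: 14 of 16 total.

14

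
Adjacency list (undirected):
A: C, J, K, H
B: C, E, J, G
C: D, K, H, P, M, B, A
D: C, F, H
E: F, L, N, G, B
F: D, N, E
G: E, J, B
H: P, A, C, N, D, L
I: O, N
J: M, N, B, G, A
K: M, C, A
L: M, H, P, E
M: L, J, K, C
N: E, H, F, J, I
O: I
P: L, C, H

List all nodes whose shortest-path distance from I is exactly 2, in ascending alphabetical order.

Level 0: I
Level 1: N, O
Level 2: E, F, H, J
Level 3: A, B, C, D, G, L, M, P
Level 4: K

E, F, H, J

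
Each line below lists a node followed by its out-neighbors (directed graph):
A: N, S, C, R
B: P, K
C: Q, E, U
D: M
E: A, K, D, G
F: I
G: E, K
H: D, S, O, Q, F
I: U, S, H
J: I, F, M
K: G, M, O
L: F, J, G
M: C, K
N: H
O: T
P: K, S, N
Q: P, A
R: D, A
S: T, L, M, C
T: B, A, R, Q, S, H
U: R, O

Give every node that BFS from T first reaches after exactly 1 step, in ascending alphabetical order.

A, B, H, Q, R, S

Level 0: T
Level 1: A, B, H, Q, R, S
Level 2: C, D, F, K, L, M, N, O, P
Level 3: E, G, I, J, U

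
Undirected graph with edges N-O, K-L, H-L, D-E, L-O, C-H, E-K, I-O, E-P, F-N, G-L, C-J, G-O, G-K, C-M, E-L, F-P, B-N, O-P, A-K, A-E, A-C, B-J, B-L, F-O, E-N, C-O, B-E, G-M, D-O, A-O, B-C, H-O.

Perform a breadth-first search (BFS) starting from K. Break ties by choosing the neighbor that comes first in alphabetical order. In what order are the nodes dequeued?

Visit K; enqueue A, E, G, L → queue [A, E, G, L]
Visit A; enqueue C, O → queue [E, G, L, C, O]
Visit E; enqueue B, D, N, P → queue [G, L, C, O, B, D, N, P]
Visit G; enqueue M → queue [L, C, O, B, D, N, P, M]
Visit L; enqueue H → queue [C, O, B, D, N, P, M, H]
Visit C; enqueue J → queue [O, B, D, N, P, M, H, J]
Visit O; enqueue F, I → queue [B, D, N, P, M, H, J, F, I]
Visit B → queue [D, N, P, M, H, J, F, I]
Visit D → queue [N, P, M, H, J, F, I]
Visit N → queue [P, M, H, J, F, I]
Visit P → queue [M, H, J, F, I]
Visit M → queue [H, J, F, I]
Visit H → queue [J, F, I]
Visit J → queue [F, I]
Visit F → queue [I]
Visit I → queue []

K, A, E, G, L, C, O, B, D, N, P, M, H, J, F, I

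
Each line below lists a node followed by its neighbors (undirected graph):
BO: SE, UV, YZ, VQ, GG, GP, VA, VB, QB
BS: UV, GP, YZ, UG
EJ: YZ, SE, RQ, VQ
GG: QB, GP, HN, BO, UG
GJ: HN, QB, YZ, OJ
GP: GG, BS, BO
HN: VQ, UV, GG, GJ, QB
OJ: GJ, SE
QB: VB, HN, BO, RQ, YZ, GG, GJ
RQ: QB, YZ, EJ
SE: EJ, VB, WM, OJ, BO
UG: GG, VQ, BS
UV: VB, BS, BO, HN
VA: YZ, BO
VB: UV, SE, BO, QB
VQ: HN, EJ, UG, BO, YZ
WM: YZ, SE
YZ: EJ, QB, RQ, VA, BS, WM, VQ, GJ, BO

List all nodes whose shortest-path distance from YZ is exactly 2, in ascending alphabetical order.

GG, GP, HN, OJ, SE, UG, UV, VB

Level 0: YZ
Level 1: BO, BS, EJ, GJ, QB, RQ, VA, VQ, WM
Level 2: GG, GP, HN, OJ, SE, UG, UV, VB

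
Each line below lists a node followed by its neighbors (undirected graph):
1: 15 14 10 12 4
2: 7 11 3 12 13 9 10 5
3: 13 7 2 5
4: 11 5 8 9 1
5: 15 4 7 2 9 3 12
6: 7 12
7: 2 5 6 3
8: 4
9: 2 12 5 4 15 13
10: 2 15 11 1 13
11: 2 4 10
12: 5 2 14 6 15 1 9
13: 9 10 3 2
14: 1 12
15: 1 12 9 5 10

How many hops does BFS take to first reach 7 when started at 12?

Level 0: 12
Level 1: 1, 2, 5, 6, 9, 14, 15
Level 2: 3, 4, 7, 10, 11, 13
Level 3: 8
7 first appears at level 2.

2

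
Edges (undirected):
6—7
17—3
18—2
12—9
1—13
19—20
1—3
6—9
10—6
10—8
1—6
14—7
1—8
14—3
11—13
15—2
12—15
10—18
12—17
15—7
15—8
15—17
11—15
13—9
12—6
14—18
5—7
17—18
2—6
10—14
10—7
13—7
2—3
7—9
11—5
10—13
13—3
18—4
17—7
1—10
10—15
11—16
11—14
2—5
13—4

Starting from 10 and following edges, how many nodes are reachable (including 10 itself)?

BFS from 10 visits: 10, 18, 15, 14, 13, 8, 7, 6, 1, 17, 4, 2, 12, 11, 3, 9, 5, 16
Reachable nodes: 18 of 20 total.

18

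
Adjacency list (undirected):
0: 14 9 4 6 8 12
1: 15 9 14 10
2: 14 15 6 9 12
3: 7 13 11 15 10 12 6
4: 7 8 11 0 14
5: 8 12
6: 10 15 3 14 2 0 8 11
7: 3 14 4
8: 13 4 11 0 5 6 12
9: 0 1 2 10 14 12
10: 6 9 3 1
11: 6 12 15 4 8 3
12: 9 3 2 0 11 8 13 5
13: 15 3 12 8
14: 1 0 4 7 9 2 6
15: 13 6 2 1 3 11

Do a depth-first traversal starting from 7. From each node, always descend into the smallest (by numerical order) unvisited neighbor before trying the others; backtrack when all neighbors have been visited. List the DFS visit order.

Visit 7
7 → 3
3 → 6
6 → 0
0 → 4
4 → 8
8 → 5
5 → 12
12 → 2
2 → 9
9 → 1
1 → 10
1 → 14
1 → 15
15 → 11
15 → 13

7 3 6 0 4 8 5 12 2 9 1 10 14 15 11 13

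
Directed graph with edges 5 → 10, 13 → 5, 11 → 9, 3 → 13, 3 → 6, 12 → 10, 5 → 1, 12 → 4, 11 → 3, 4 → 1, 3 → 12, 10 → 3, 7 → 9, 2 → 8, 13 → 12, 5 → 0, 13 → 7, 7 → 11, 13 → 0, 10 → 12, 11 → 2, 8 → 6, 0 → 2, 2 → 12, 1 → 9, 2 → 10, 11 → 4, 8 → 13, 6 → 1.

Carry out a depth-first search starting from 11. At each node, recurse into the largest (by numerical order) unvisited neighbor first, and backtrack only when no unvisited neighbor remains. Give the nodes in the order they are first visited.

11 -> 9 -> 4 -> 1 -> 3 -> 13 -> 12 -> 10 -> 7 -> 5 -> 0 -> 2 -> 8 -> 6

Visit 11
11 → 9
11 → 4
4 → 1
11 → 3
3 → 13
13 → 12
12 → 10
13 → 7
13 → 5
5 → 0
0 → 2
2 → 8
8 → 6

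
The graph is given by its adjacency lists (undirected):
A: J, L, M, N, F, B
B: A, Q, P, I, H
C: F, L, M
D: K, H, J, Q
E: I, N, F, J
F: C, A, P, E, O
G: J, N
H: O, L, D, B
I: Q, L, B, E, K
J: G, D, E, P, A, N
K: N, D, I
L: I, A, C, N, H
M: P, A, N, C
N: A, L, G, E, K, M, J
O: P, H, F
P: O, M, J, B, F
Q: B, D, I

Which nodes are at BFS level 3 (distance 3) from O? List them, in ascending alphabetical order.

Level 0: O
Level 1: F, H, P
Level 2: A, B, C, D, E, J, L, M
Level 3: G, I, K, N, Q

G, I, K, N, Q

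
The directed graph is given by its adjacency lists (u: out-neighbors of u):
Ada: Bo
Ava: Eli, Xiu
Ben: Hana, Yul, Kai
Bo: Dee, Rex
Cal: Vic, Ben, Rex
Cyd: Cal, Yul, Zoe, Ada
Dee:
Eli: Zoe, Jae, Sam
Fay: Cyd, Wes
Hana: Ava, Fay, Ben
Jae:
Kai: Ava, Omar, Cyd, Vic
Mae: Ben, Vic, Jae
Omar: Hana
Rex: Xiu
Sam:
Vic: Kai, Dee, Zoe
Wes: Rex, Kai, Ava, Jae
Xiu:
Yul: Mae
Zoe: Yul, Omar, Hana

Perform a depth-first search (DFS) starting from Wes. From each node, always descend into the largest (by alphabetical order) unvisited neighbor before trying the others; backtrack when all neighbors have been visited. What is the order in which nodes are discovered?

Visit Wes
Wes → Rex
Rex → Xiu
Wes → Kai
Kai → Vic
Vic → Zoe
Zoe → Yul
Yul → Mae
Mae → Jae
Mae → Ben
Ben → Hana
Hana → Fay
Fay → Cyd
Cyd → Cal
Cyd → Ada
Ada → Bo
Bo → Dee
Hana → Ava
Ava → Eli
Eli → Sam
Zoe → Omar

Wes, Rex, Xiu, Kai, Vic, Zoe, Yul, Mae, Jae, Ben, Hana, Fay, Cyd, Cal, Ada, Bo, Dee, Ava, Eli, Sam, Omar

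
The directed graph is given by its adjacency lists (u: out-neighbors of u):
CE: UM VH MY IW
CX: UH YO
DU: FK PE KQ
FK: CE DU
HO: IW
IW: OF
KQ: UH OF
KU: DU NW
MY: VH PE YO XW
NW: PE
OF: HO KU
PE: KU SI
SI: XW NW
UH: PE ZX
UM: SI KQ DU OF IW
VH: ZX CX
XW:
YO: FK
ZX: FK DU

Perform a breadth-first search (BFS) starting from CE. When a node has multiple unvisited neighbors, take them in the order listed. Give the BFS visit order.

Visit CE; enqueue UM, VH, MY, IW → queue [UM, VH, MY, IW]
Visit UM; enqueue SI, KQ, DU, OF → queue [VH, MY, IW, SI, KQ, DU, OF]
Visit VH; enqueue ZX, CX → queue [MY, IW, SI, KQ, DU, OF, ZX, CX]
Visit MY; enqueue PE, YO, XW → queue [IW, SI, KQ, DU, OF, ZX, CX, PE, YO, XW]
Visit IW → queue [SI, KQ, DU, OF, ZX, CX, PE, YO, XW]
Visit SI; enqueue NW → queue [KQ, DU, OF, ZX, CX, PE, YO, XW, NW]
Visit KQ; enqueue UH → queue [DU, OF, ZX, CX, PE, YO, XW, NW, UH]
Visit DU; enqueue FK → queue [OF, ZX, CX, PE, YO, XW, NW, UH, FK]
Visit OF; enqueue HO, KU → queue [ZX, CX, PE, YO, XW, NW, UH, FK, HO, KU]
Visit ZX → queue [CX, PE, YO, XW, NW, UH, FK, HO, KU]
Visit CX → queue [PE, YO, XW, NW, UH, FK, HO, KU]
Visit PE → queue [YO, XW, NW, UH, FK, HO, KU]
Visit YO → queue [XW, NW, UH, FK, HO, KU]
Visit XW → queue [NW, UH, FK, HO, KU]
Visit NW → queue [UH, FK, HO, KU]
Visit UH → queue [FK, HO, KU]
Visit FK → queue [HO, KU]
Visit HO → queue [KU]
Visit KU → queue []

CE -> UM -> VH -> MY -> IW -> SI -> KQ -> DU -> OF -> ZX -> CX -> PE -> YO -> XW -> NW -> UH -> FK -> HO -> KU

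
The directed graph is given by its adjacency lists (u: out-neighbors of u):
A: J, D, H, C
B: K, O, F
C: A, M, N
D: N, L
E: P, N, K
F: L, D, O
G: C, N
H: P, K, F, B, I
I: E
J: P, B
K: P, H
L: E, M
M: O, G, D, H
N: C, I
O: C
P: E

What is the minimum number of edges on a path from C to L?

3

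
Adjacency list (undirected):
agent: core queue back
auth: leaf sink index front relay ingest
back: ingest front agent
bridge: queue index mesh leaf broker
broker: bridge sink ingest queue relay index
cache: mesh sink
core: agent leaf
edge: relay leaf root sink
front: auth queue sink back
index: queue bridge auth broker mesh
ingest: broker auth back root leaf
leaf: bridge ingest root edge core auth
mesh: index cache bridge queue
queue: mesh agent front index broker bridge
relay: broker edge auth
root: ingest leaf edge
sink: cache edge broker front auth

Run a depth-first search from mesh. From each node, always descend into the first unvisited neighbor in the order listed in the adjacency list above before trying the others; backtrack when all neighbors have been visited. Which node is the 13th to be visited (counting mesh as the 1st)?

auth

Visit mesh
mesh → index
index → queue
queue → agent
agent → core
core → leaf
leaf → bridge
bridge → broker
broker → sink
sink → cache
sink → edge
edge → relay
relay → auth
auth → front
front → back
back → ingest
ingest → root

Visit order: mesh, index, queue, agent, core, leaf, bridge, broker, sink, cache, edge, relay, auth, front, back, ingest, root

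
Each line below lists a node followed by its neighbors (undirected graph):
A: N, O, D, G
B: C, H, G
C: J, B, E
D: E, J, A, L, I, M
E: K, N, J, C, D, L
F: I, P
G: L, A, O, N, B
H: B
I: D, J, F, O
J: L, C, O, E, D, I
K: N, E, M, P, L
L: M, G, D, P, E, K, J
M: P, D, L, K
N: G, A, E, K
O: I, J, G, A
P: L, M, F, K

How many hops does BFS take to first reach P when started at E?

Level 0: E
Level 1: C, D, J, K, L, N
Level 2: A, B, G, I, M, O, P
Level 3: F, H
P first appears at level 2.

2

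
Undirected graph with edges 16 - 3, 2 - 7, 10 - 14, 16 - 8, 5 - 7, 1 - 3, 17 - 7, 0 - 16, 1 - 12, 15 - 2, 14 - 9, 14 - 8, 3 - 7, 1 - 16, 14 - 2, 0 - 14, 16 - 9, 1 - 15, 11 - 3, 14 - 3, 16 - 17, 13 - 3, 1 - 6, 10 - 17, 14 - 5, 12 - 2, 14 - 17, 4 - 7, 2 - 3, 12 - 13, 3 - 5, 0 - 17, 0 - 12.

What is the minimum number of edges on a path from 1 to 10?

Level 0: 1
Level 1: 3, 6, 12, 15, 16
Level 2: 0, 2, 5, 7, 8, 9, 11, 13, 14, 17
Level 3: 4, 10
10 first appears at level 3.

3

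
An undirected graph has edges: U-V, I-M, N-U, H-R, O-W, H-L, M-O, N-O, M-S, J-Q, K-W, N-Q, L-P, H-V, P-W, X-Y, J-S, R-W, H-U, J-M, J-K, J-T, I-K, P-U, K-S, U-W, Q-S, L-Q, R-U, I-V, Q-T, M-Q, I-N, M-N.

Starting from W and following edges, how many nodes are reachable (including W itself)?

16

BFS from W visits: W, K, O, P, R, U, I, J, S, M, N, L, H, V, Q, T
Reachable nodes: 16 of 18 total.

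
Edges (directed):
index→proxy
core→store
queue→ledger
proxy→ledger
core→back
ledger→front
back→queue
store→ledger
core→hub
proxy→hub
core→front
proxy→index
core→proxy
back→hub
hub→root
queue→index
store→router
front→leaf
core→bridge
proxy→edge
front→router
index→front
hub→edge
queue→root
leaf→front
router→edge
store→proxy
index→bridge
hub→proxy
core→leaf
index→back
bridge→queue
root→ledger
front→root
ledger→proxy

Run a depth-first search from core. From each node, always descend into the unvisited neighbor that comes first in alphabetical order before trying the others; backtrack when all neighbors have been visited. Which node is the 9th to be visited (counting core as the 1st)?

ledger

Visit core
core → back
back → hub
hub → edge
hub → proxy
proxy → index
index → bridge
bridge → queue
queue → ledger
ledger → front
front → leaf
front → root
front → router
core → store

Visit order: core, back, hub, edge, proxy, index, bridge, queue, ledger, front, leaf, root, router, store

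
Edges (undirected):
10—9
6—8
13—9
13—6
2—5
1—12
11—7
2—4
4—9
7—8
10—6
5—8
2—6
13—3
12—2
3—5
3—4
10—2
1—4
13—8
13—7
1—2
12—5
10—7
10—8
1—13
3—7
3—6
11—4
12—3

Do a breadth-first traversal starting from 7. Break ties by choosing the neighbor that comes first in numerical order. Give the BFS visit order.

Visit 7; enqueue 3, 8, 10, 11, 13 → queue [3, 8, 10, 11, 13]
Visit 3; enqueue 4, 5, 6, 12 → queue [8, 10, 11, 13, 4, 5, 6, 12]
Visit 8 → queue [10, 11, 13, 4, 5, 6, 12]
Visit 10; enqueue 2, 9 → queue [11, 13, 4, 5, 6, 12, 2, 9]
Visit 11 → queue [13, 4, 5, 6, 12, 2, 9]
Visit 13; enqueue 1 → queue [4, 5, 6, 12, 2, 9, 1]
Visit 4 → queue [5, 6, 12, 2, 9, 1]
Visit 5 → queue [6, 12, 2, 9, 1]
Visit 6 → queue [12, 2, 9, 1]
Visit 12 → queue [2, 9, 1]
Visit 2 → queue [9, 1]
Visit 9 → queue [1]
Visit 1 → queue []

7, 3, 8, 10, 11, 13, 4, 5, 6, 12, 2, 9, 1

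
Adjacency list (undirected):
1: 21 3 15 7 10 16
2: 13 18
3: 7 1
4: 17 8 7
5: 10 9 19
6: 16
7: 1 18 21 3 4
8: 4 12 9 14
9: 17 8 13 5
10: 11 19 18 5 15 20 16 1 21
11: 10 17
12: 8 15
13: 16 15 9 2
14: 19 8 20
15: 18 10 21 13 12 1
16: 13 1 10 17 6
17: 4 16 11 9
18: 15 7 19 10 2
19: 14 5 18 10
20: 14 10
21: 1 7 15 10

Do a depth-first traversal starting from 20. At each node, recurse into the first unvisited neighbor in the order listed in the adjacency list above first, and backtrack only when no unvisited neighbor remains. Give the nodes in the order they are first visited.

20 14 19 5 10 11 17 4 8 12 15 18 7 1 21 3 16 13 9 2 6

Visit 20
20 → 14
14 → 19
19 → 5
5 → 10
10 → 11
11 → 17
17 → 4
4 → 8
8 → 12
12 → 15
15 → 18
18 → 7
7 → 1
1 → 21
1 → 3
1 → 16
16 → 13
13 → 9
13 → 2
16 → 6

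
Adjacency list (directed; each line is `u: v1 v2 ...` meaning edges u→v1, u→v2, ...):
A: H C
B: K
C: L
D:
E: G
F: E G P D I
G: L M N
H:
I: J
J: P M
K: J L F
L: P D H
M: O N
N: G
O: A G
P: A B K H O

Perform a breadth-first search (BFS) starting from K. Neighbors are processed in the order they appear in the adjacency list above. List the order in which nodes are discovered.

Visit K; enqueue J, L, F → queue [J, L, F]
Visit J; enqueue P, M → queue [L, F, P, M]
Visit L; enqueue D, H → queue [F, P, M, D, H]
Visit F; enqueue E, G, I → queue [P, M, D, H, E, G, I]
Visit P; enqueue A, B, O → queue [M, D, H, E, G, I, A, B, O]
Visit M; enqueue N → queue [D, H, E, G, I, A, B, O, N]
Visit D → queue [H, E, G, I, A, B, O, N]
Visit H → queue [E, G, I, A, B, O, N]
Visit E → queue [G, I, A, B, O, N]
Visit G → queue [I, A, B, O, N]
Visit I → queue [A, B, O, N]
Visit A; enqueue C → queue [B, O, N, C]
Visit B → queue [O, N, C]
Visit O → queue [N, C]
Visit N → queue [C]
Visit C → queue []

K → J → L → F → P → M → D → H → E → G → I → A → B → O → N → C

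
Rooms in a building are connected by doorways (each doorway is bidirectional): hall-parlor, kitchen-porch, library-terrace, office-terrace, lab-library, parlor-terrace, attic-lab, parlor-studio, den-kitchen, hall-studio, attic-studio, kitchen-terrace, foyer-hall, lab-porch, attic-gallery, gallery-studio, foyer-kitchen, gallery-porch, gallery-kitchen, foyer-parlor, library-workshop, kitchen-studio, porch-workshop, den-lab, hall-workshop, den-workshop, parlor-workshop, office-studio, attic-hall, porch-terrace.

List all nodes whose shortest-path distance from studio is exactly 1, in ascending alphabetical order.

Level 0: studio
Level 1: attic, gallery, hall, kitchen, office, parlor
Level 2: den, foyer, lab, porch, terrace, workshop
Level 3: library

attic, gallery, hall, kitchen, office, parlor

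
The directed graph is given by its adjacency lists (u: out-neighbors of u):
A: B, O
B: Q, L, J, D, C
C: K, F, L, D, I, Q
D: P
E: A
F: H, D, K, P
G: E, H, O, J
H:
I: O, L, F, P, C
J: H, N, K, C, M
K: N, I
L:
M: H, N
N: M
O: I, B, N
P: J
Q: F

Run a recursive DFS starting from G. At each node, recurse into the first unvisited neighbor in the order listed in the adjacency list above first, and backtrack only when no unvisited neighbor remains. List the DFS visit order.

G, E, A, B, Q, F, H, D, P, J, N, M, K, I, O, L, C

Visit G
G → E
E → A
A → B
B → Q
Q → F
F → H
F → D
D → P
P → J
J → N
N → M
J → K
K → I
I → O
I → L
I → C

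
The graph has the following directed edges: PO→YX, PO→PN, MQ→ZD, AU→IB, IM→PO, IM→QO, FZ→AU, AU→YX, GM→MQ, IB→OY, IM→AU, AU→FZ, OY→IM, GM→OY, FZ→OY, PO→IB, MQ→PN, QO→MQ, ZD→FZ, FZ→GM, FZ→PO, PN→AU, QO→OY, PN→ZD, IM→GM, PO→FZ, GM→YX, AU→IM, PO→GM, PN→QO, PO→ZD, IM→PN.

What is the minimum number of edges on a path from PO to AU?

Level 0: PO
Level 1: FZ, GM, IB, PN, YX, ZD
Level 2: AU, MQ, OY, QO
Level 3: IM
AU first appears at level 2.

2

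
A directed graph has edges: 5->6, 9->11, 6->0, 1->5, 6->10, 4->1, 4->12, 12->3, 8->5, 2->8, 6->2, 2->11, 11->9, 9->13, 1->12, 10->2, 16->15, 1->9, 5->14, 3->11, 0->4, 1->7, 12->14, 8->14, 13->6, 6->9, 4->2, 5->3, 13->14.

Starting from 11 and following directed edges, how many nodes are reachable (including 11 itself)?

BFS from 11 visits: 11, 9, 13, 14, 6, 10, 2, 0, 8, 4, 5, 12, 1, 3, 7
Reachable nodes: 15 of 17 total.

15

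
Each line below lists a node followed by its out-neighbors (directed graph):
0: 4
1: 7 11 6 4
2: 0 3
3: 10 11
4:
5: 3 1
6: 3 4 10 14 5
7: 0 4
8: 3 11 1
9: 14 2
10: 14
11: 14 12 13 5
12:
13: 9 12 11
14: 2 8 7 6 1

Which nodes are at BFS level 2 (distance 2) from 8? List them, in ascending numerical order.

Level 0: 8
Level 1: 1, 3, 11
Level 2: 4, 5, 6, 7, 10, 12, 13, 14
Level 3: 0, 2, 9

4, 5, 6, 7, 10, 12, 13, 14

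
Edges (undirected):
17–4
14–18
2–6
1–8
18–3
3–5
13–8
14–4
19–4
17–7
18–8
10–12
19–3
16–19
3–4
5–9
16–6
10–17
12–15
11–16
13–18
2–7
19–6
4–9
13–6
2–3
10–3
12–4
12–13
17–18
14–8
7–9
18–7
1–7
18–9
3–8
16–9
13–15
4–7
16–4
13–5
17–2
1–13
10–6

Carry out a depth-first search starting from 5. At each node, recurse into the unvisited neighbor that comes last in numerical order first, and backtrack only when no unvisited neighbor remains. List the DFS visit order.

5 13 18 17 10 12 15 4 19 16 11 9 7 2 6 3 8 14 1

Visit 5
5 → 13
13 → 18
18 → 17
17 → 10
10 → 12
12 → 15
12 → 4
4 → 19
19 → 16
16 → 11
16 → 9
9 → 7
7 → 2
2 → 6
2 → 3
3 → 8
8 → 14
8 → 1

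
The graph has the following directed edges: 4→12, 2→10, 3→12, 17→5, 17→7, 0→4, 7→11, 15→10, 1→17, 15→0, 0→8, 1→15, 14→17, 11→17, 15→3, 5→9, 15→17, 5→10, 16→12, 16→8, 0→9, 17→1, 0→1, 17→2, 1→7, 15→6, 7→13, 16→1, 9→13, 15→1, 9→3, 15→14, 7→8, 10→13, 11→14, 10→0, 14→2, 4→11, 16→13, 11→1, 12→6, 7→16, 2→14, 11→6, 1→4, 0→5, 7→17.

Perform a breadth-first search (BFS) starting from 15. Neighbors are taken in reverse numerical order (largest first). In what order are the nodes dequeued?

15 → 17 → 14 → 10 → 6 → 3 → 1 → 0 → 7 → 5 → 2 → 13 → 12 → 4 → 9 → 8 → 16 → 11

Visit 15; enqueue 17, 14, 10, 6, 3, 1, 0 → queue [17, 14, 10, 6, 3, 1, 0]
Visit 17; enqueue 7, 5, 2 → queue [14, 10, 6, 3, 1, 0, 7, 5, 2]
Visit 14 → queue [10, 6, 3, 1, 0, 7, 5, 2]
Visit 10; enqueue 13 → queue [6, 3, 1, 0, 7, 5, 2, 13]
Visit 6 → queue [3, 1, 0, 7, 5, 2, 13]
Visit 3; enqueue 12 → queue [1, 0, 7, 5, 2, 13, 12]
Visit 1; enqueue 4 → queue [0, 7, 5, 2, 13, 12, 4]
Visit 0; enqueue 9, 8 → queue [7, 5, 2, 13, 12, 4, 9, 8]
Visit 7; enqueue 16, 11 → queue [5, 2, 13, 12, 4, 9, 8, 16, 11]
Visit 5 → queue [2, 13, 12, 4, 9, 8, 16, 11]
Visit 2 → queue [13, 12, 4, 9, 8, 16, 11]
Visit 13 → queue [12, 4, 9, 8, 16, 11]
Visit 12 → queue [4, 9, 8, 16, 11]
Visit 4 → queue [9, 8, 16, 11]
Visit 9 → queue [8, 16, 11]
Visit 8 → queue [16, 11]
Visit 16 → queue [11]
Visit 11 → queue []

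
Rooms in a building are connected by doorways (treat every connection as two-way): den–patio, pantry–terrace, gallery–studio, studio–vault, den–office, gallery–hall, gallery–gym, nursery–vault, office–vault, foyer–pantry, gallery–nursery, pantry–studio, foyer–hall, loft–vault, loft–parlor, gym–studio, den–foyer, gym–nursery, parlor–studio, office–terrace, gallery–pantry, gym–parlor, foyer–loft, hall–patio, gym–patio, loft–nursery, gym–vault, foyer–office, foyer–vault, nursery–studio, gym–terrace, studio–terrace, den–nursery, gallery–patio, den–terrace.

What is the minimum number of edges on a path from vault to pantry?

2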